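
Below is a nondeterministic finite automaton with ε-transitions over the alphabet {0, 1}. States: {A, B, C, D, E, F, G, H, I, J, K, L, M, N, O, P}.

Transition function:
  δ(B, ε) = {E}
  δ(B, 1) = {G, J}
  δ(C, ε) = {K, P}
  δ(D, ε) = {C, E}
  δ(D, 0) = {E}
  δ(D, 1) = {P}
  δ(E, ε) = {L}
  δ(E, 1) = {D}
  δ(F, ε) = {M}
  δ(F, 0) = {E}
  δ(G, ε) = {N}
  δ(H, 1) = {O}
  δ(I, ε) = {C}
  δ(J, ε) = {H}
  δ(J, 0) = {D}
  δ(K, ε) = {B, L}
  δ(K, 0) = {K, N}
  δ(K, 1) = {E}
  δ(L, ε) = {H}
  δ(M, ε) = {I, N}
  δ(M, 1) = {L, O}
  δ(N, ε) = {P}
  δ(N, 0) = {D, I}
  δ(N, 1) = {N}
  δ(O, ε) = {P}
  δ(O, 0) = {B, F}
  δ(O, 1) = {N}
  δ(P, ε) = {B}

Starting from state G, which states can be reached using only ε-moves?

{B, E, G, H, L, N, P}

Start with {G}.
From G via ε: add N.
From N via ε: add P.
From P via ε: add B.
From B via ε: add E.
From E via ε: add L.
From L via ε: add H.
No new states can be added; the closed set is {B, E, G, H, L, N, P}.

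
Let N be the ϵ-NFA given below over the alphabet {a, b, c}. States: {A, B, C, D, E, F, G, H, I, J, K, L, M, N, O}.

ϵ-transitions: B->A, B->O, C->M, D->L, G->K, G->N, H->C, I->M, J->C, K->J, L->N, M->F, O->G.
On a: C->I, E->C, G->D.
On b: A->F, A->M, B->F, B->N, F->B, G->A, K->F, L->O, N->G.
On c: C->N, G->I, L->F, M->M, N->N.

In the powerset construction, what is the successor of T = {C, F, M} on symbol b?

F on b → {B}.
No b-transition from C, M.
Union after reading b: {B}.
Now take the ϵ-closure:
From B via ϵ: add A, O.
From O via ϵ: add G.
From G via ϵ: add K, N.
From K via ϵ: add J.
From J via ϵ: add C.
From C via ϵ: add M.
From M via ϵ: add F.
No new states can be added; the closed set is {A, B, C, F, G, J, K, M, N, O}.

{A, B, C, F, G, J, K, M, N, O}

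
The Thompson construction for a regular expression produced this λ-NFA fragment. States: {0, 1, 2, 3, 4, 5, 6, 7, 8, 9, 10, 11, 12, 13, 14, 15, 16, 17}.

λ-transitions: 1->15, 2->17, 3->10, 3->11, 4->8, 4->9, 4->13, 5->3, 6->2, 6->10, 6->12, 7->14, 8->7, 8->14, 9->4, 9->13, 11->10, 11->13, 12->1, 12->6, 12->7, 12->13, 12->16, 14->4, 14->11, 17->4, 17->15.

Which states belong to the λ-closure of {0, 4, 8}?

{0, 4, 7, 8, 9, 10, 11, 13, 14}

Start with {0, 4, 8}.
From 4 via λ: add 9, 13.
From 8 via λ: add 7, 14.
From 14 via λ: add 11.
From 11 via λ: add 10.
No new states can be added; the closed set is {0, 4, 7, 8, 9, 10, 11, 13, 14}.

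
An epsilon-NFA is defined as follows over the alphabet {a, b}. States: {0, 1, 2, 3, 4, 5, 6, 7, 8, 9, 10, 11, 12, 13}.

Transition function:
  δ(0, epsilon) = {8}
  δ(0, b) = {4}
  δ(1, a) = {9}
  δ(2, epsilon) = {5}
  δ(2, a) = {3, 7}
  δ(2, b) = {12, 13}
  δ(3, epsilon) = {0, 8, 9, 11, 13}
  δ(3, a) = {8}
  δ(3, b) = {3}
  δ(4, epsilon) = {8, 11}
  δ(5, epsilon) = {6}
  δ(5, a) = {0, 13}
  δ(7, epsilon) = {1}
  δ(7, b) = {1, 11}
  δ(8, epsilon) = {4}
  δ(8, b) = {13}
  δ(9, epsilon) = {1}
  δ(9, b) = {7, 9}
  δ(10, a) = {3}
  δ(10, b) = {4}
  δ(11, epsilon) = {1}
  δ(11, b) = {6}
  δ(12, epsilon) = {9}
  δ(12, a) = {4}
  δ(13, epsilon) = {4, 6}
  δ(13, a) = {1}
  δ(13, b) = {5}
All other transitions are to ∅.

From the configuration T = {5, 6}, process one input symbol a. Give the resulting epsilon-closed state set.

{0, 1, 4, 6, 8, 11, 13}

5 on a → {0, 13}.
No a-transition from 6.
Union after reading a: {0, 13}.
Now take the epsilon-closure:
From 0 via epsilon: add 8.
From 13 via epsilon: add 4, 6.
From 4 via epsilon: add 11.
From 11 via epsilon: add 1.
No new states can be added; the closed set is {0, 1, 4, 6, 8, 11, 13}.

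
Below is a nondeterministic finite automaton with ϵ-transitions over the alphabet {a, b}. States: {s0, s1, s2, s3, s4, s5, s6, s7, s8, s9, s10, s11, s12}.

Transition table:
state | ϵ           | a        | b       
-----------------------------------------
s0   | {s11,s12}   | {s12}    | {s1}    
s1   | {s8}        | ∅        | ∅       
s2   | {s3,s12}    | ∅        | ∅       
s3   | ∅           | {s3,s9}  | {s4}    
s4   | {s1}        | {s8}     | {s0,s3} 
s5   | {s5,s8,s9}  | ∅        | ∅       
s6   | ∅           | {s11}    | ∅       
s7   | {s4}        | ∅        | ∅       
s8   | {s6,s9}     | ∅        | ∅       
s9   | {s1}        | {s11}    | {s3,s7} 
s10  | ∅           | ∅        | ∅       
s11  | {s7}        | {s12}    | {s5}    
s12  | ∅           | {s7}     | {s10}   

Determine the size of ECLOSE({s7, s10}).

7

Start with {s7, s10}.
From s7 via ϵ: add s4.
From s4 via ϵ: add s1.
From s1 via ϵ: add s8.
From s8 via ϵ: add s6, s9.
ϵ-closure = {s1, s4, s6, s7, s8, s9, s10}, which has 7 states.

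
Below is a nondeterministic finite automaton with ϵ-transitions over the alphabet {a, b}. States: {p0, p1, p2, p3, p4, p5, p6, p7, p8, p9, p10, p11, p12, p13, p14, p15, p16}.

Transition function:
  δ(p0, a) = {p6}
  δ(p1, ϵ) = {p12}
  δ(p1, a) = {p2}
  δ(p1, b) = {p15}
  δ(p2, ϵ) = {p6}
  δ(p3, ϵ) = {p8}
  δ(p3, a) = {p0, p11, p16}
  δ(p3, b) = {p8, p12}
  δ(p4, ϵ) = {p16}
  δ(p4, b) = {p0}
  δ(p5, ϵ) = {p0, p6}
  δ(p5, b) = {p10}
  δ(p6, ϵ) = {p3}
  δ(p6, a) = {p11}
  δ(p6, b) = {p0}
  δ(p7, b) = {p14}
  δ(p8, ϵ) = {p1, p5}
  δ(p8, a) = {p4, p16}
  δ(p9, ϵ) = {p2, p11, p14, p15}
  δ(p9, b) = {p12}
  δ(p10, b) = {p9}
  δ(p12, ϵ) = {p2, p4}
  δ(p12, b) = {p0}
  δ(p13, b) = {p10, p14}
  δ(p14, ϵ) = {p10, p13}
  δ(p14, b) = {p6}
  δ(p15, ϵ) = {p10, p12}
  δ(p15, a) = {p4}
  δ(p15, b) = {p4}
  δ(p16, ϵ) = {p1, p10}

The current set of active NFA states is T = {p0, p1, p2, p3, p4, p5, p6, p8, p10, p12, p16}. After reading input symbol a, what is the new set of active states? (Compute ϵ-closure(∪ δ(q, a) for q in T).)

p0 on a → {p6}.
p1 on a → {p2}.
p3 on a → {p0, p11, p16}.
p6 on a → {p11}.
p8 on a → {p4, p16}.
No a-transition from p2, p4, p5, p10, p12, p16.
Union after reading a: {p0, p2, p4, p6, p11, p16}.
Now take the ϵ-closure:
From p6 via ϵ: add p3.
From p16 via ϵ: add p1, p10.
From p1 via ϵ: add p12.
From p3 via ϵ: add p8.
From p8 via ϵ: add p5.
No new states can be added; the closed set is {p0, p1, p2, p3, p4, p5, p6, p8, p10, p11, p12, p16}.

{p0, p1, p2, p3, p4, p5, p6, p8, p10, p11, p12, p16}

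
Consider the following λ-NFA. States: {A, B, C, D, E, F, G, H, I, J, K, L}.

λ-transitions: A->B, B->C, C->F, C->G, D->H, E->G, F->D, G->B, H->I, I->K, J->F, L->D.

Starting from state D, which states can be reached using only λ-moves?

{D, H, I, K}

Start with {D}.
From D via λ: add H.
From H via λ: add I.
From I via λ: add K.
No new states can be added; the closed set is {D, H, I, K}.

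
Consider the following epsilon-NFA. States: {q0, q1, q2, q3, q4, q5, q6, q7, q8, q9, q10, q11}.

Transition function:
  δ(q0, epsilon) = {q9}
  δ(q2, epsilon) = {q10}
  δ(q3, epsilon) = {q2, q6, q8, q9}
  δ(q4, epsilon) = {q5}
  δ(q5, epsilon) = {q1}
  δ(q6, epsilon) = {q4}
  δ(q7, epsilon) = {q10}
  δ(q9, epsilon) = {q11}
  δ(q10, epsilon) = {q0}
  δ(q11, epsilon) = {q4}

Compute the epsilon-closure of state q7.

{q0, q1, q4, q5, q7, q9, q10, q11}

Start with {q7}.
From q7 via epsilon: add q10.
From q10 via epsilon: add q0.
From q0 via epsilon: add q9.
From q9 via epsilon: add q11.
From q11 via epsilon: add q4.
From q4 via epsilon: add q5.
From q5 via epsilon: add q1.
No new states can be added; the closed set is {q0, q1, q4, q5, q7, q9, q10, q11}.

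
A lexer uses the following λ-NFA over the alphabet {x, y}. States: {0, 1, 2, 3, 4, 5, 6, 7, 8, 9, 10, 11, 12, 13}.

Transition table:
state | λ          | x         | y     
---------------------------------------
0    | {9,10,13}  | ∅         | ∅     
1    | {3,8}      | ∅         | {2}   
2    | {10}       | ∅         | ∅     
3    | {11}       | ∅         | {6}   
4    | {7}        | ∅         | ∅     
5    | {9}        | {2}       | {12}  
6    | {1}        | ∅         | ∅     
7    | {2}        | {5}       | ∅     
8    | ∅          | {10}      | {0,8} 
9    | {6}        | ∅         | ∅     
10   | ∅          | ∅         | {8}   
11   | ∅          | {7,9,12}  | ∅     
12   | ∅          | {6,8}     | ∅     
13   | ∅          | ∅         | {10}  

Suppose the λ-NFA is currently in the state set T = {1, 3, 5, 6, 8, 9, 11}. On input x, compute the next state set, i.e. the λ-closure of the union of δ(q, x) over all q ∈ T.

5 on x → {2}.
8 on x → {10}.
11 on x → {7, 9, 12}.
No x-transition from 1, 3, 6, 9.
Union after reading x: {2, 7, 9, 10, 12}.
Now take the λ-closure:
From 9 via λ: add 6.
From 6 via λ: add 1.
From 1 via λ: add 3, 8.
From 3 via λ: add 11.
No new states can be added; the closed set is {1, 2, 3, 6, 7, 8, 9, 10, 11, 12}.

{1, 2, 3, 6, 7, 8, 9, 10, 11, 12}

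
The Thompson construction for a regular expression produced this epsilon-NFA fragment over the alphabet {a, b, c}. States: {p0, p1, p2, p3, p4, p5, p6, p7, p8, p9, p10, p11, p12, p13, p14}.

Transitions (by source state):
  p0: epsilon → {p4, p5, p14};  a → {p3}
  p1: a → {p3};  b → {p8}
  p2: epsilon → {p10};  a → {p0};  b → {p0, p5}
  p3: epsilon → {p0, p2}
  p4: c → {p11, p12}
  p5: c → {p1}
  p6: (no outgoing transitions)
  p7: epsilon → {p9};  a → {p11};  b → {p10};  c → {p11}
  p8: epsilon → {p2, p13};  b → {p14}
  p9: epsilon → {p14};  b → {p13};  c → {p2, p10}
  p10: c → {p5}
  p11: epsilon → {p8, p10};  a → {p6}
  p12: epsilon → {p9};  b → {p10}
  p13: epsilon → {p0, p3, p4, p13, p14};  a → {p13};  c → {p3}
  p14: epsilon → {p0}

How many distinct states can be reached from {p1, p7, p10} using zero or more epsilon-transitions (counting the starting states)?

Start with {p1, p7, p10}.
From p7 via epsilon: add p9.
From p9 via epsilon: add p14.
From p14 via epsilon: add p0.
From p0 via epsilon: add p4, p5.
epsilon-closure = {p0, p1, p4, p5, p7, p9, p10, p14}, which has 8 states.

8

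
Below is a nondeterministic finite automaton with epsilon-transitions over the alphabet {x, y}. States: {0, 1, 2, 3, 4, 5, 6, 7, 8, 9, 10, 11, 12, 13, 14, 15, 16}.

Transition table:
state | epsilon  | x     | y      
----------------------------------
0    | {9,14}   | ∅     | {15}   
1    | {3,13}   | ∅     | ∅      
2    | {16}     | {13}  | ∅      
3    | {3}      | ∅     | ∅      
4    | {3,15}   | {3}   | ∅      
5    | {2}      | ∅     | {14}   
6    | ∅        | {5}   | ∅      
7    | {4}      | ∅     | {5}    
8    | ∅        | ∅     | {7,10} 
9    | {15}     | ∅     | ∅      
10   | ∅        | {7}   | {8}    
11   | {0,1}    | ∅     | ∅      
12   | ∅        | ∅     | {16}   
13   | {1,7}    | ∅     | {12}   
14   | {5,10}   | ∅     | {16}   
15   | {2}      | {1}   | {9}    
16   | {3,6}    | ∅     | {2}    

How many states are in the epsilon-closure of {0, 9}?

10

Start with {0, 9}.
From 0 via epsilon: add 14.
From 9 via epsilon: add 15.
From 14 via epsilon: add 5, 10.
From 15 via epsilon: add 2.
From 2 via epsilon: add 16.
From 16 via epsilon: add 3, 6.
epsilon-closure = {0, 2, 3, 5, 6, 9, 10, 14, 15, 16}, which has 10 states.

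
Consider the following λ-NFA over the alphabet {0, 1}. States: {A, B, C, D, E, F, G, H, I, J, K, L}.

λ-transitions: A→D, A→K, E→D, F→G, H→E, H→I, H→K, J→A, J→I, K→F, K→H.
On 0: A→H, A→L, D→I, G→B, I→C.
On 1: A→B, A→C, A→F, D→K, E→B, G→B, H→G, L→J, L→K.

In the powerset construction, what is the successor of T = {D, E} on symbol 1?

{B, D, E, F, G, H, I, K}

D on 1 → {K}.
E on 1 → {B}.
Union after reading 1: {B, K}.
Now take the λ-closure:
From K via λ: add F, H.
From F via λ: add G.
From H via λ: add E, I.
From E via λ: add D.
No new states can be added; the closed set is {B, D, E, F, G, H, I, K}.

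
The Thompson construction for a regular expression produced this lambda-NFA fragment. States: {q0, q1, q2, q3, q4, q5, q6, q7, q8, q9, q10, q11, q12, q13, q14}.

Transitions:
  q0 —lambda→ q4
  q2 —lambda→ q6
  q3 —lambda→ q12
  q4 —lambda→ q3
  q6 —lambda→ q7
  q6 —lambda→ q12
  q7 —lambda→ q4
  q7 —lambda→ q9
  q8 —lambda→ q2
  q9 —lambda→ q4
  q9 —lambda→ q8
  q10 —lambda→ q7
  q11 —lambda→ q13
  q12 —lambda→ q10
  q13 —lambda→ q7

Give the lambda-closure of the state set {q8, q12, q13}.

{q2, q3, q4, q6, q7, q8, q9, q10, q12, q13}

Start with {q8, q12, q13}.
From q8 via lambda: add q2.
From q12 via lambda: add q10.
From q13 via lambda: add q7.
From q2 via lambda: add q6.
From q7 via lambda: add q4, q9.
From q4 via lambda: add q3.
No new states can be added; the closed set is {q2, q3, q4, q6, q7, q8, q9, q10, q12, q13}.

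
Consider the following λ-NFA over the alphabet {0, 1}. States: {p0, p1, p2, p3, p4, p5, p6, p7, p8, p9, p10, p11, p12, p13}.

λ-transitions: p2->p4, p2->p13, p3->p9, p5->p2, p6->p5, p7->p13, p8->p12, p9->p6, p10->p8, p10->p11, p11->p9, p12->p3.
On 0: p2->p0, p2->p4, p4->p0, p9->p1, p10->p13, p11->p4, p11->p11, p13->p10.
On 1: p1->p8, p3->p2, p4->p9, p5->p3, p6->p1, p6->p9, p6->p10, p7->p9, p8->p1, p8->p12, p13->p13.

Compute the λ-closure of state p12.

Start with {p12}.
From p12 via λ: add p3.
From p3 via λ: add p9.
From p9 via λ: add p6.
From p6 via λ: add p5.
From p5 via λ: add p2.
From p2 via λ: add p4, p13.
No new states can be added; the closed set is {p2, p3, p4, p5, p6, p9, p12, p13}.

{p2, p3, p4, p5, p6, p9, p12, p13}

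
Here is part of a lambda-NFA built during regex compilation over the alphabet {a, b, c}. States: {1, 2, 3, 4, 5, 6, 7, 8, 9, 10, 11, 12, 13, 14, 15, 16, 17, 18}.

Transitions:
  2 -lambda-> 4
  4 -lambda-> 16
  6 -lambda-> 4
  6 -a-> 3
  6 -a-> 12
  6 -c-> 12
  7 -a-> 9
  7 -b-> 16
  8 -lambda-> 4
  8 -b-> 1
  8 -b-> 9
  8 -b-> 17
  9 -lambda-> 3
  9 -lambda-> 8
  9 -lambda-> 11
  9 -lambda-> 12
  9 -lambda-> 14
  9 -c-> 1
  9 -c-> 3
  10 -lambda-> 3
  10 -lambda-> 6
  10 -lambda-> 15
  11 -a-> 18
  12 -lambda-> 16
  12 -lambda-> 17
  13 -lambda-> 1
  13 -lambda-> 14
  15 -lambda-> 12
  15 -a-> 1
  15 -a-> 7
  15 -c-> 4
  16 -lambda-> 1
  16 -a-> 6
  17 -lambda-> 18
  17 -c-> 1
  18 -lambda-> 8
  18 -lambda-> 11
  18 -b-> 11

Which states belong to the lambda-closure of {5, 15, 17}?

Start with {5, 15, 17}.
From 15 via lambda: add 12.
From 17 via lambda: add 18.
From 12 via lambda: add 16.
From 18 via lambda: add 8, 11.
From 8 via lambda: add 4.
From 16 via lambda: add 1.
No new states can be added; the closed set is {1, 4, 5, 8, 11, 12, 15, 16, 17, 18}.

{1, 4, 5, 8, 11, 12, 15, 16, 17, 18}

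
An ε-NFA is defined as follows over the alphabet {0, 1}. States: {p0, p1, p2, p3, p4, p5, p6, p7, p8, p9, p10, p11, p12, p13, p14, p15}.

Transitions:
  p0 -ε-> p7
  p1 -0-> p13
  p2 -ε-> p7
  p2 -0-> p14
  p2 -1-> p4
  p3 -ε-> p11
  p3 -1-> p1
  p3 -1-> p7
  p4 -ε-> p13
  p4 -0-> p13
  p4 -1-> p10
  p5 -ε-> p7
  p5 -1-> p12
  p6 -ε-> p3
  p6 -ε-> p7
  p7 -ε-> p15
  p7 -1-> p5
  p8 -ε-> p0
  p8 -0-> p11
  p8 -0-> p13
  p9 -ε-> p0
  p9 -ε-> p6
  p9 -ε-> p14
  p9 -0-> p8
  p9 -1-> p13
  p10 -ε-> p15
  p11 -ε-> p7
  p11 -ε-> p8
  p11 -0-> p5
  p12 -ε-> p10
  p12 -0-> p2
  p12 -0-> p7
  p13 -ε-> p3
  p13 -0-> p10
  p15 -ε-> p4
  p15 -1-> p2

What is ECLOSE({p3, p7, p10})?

{p0, p3, p4, p7, p8, p10, p11, p13, p15}

Start with {p3, p7, p10}.
From p3 via ε: add p11.
From p7 via ε: add p15.
From p11 via ε: add p8.
From p15 via ε: add p4.
From p4 via ε: add p13.
From p8 via ε: add p0.
No new states can be added; the closed set is {p0, p3, p4, p7, p8, p10, p11, p13, p15}.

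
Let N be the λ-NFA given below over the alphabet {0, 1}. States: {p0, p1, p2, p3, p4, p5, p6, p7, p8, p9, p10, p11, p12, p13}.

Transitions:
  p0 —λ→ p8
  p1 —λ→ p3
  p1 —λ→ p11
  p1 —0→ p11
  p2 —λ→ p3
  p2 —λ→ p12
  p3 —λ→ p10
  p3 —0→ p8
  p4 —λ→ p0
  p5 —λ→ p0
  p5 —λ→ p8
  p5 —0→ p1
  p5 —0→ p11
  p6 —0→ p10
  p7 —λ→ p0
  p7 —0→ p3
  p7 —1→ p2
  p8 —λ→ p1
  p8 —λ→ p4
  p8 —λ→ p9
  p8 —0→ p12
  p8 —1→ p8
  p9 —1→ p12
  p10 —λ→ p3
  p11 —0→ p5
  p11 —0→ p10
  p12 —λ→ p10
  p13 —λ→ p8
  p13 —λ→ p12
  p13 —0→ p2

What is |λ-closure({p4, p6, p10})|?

Start with {p4, p6, p10}.
From p4 via λ: add p0.
From p10 via λ: add p3.
From p0 via λ: add p8.
From p8 via λ: add p1, p9.
From p1 via λ: add p11.
λ-closure = {p0, p1, p3, p4, p6, p8, p9, p10, p11}, which has 9 states.

9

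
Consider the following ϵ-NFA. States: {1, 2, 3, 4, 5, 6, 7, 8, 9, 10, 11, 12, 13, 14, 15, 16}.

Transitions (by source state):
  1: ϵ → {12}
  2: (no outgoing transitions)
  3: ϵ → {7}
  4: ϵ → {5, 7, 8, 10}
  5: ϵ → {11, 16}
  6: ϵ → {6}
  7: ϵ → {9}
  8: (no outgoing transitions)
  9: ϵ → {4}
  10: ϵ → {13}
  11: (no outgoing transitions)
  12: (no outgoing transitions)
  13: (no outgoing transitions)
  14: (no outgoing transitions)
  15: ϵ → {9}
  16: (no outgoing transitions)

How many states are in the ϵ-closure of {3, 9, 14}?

11

Start with {3, 9, 14}.
From 3 via ϵ: add 7.
From 9 via ϵ: add 4.
From 4 via ϵ: add 5, 8, 10.
From 5 via ϵ: add 11, 16.
From 10 via ϵ: add 13.
ϵ-closure = {3, 4, 5, 7, 8, 9, 10, 11, 13, 14, 16}, which has 11 states.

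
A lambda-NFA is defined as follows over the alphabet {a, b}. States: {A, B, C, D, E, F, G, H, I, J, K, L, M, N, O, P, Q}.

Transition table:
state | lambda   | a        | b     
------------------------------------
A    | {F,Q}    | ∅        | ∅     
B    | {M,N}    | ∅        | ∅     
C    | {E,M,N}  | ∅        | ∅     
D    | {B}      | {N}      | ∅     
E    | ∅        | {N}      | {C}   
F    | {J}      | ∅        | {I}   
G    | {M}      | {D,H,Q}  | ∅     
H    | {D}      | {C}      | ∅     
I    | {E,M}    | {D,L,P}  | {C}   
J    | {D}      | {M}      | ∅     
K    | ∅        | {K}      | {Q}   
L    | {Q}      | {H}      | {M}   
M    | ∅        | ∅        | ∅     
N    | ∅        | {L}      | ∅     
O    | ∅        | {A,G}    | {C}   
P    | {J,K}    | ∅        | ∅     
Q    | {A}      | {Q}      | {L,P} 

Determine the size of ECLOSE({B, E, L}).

Start with {B, E, L}.
From B via lambda: add M, N.
From L via lambda: add Q.
From Q via lambda: add A.
From A via lambda: add F.
From F via lambda: add J.
From J via lambda: add D.
lambda-closure = {A, B, D, E, F, J, L, M, N, Q}, which has 10 states.

10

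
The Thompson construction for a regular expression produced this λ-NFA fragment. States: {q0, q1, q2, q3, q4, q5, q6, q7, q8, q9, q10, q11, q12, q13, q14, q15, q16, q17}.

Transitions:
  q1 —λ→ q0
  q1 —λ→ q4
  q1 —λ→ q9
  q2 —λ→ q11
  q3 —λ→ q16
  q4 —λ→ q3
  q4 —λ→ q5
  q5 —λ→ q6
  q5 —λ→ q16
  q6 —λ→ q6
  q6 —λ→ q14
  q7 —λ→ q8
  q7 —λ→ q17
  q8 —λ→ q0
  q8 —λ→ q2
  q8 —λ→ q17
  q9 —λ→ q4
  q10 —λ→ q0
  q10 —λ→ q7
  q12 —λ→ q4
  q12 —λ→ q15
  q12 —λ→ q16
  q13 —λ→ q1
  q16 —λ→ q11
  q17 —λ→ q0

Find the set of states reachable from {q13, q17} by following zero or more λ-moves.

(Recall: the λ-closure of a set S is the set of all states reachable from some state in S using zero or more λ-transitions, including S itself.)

{q0, q1, q3, q4, q5, q6, q9, q11, q13, q14, q16, q17}

Start with {q13, q17}.
From q13 via λ: add q1.
From q17 via λ: add q0.
From q1 via λ: add q4, q9.
From q4 via λ: add q3, q5.
From q3 via λ: add q16.
From q5 via λ: add q6.
From q6 via λ: add q14.
From q16 via λ: add q11.
No new states can be added; the closed set is {q0, q1, q3, q4, q5, q6, q9, q11, q13, q14, q16, q17}.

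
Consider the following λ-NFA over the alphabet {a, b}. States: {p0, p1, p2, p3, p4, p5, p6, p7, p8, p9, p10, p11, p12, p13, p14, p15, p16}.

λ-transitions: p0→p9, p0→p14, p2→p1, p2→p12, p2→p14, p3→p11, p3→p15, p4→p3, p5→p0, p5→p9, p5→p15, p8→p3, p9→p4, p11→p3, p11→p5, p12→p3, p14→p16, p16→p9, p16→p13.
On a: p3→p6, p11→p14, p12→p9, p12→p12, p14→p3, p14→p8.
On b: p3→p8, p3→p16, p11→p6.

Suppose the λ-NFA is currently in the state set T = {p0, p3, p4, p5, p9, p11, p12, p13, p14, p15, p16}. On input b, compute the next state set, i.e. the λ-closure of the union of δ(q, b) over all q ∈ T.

{p0, p3, p4, p5, p6, p8, p9, p11, p13, p14, p15, p16}

p3 on b → {p8, p16}.
p11 on b → {p6}.
No b-transition from p0, p4, p5, p9, p12, p13, p14, p15, p16.
Union after reading b: {p6, p8, p16}.
Now take the λ-closure:
From p8 via λ: add p3.
From p16 via λ: add p9, p13.
From p3 via λ: add p11, p15.
From p9 via λ: add p4.
From p11 via λ: add p5.
From p5 via λ: add p0.
From p0 via λ: add p14.
No new states can be added; the closed set is {p0, p3, p4, p5, p6, p8, p9, p11, p13, p14, p15, p16}.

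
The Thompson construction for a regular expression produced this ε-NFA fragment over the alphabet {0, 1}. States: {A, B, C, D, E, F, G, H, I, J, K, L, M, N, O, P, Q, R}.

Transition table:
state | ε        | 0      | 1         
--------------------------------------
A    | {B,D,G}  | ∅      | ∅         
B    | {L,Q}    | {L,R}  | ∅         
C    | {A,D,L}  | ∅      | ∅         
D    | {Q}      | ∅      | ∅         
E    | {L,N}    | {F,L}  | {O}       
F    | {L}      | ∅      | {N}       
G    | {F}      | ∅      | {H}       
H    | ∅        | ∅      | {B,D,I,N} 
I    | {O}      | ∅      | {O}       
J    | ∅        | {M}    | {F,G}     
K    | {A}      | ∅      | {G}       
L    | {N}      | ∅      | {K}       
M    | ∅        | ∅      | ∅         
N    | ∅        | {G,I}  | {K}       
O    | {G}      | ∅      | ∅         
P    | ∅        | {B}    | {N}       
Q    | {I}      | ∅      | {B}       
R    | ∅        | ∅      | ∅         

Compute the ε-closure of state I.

{F, G, I, L, N, O}

Start with {I}.
From I via ε: add O.
From O via ε: add G.
From G via ε: add F.
From F via ε: add L.
From L via ε: add N.
No new states can be added; the closed set is {F, G, I, L, N, O}.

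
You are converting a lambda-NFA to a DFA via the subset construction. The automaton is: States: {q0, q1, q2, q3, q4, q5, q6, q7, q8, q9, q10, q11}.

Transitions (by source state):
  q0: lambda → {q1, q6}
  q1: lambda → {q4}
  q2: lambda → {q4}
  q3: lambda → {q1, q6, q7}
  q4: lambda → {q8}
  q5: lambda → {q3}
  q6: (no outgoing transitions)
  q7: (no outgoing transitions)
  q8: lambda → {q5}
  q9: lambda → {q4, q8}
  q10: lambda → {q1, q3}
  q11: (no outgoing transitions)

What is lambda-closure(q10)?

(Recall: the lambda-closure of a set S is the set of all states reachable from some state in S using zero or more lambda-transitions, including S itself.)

Start with {q10}.
From q10 via lambda: add q1, q3.
From q1 via lambda: add q4.
From q3 via lambda: add q6, q7.
From q4 via lambda: add q8.
From q8 via lambda: add q5.
No new states can be added; the closed set is {q1, q3, q4, q5, q6, q7, q8, q10}.

{q1, q3, q4, q5, q6, q7, q8, q10}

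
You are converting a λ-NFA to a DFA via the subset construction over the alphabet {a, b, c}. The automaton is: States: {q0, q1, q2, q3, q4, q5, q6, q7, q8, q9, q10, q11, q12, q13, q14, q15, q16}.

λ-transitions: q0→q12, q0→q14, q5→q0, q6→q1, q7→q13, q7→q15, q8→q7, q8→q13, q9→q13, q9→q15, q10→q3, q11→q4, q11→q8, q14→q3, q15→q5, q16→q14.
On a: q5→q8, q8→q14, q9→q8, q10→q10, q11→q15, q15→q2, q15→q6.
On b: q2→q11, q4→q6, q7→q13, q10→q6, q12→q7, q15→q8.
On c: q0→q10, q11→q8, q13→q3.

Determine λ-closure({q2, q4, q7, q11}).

Start with {q2, q4, q7, q11}.
From q7 via λ: add q13, q15.
From q11 via λ: add q8.
From q15 via λ: add q5.
From q5 via λ: add q0.
From q0 via λ: add q12, q14.
From q14 via λ: add q3.
No new states can be added; the closed set is {q0, q2, q3, q4, q5, q7, q8, q11, q12, q13, q14, q15}.

{q0, q2, q3, q4, q5, q7, q8, q11, q12, q13, q14, q15}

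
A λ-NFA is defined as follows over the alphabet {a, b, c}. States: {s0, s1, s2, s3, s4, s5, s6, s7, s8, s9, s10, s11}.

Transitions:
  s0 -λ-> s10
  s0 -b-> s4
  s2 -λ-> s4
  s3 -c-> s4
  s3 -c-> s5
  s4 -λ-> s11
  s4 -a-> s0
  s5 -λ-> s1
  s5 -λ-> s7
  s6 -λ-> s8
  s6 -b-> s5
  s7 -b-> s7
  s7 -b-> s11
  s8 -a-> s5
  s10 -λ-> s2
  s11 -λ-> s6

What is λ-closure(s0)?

Start with {s0}.
From s0 via λ: add s10.
From s10 via λ: add s2.
From s2 via λ: add s4.
From s4 via λ: add s11.
From s11 via λ: add s6.
From s6 via λ: add s8.
No new states can be added; the closed set is {s0, s2, s4, s6, s8, s10, s11}.

{s0, s2, s4, s6, s8, s10, s11}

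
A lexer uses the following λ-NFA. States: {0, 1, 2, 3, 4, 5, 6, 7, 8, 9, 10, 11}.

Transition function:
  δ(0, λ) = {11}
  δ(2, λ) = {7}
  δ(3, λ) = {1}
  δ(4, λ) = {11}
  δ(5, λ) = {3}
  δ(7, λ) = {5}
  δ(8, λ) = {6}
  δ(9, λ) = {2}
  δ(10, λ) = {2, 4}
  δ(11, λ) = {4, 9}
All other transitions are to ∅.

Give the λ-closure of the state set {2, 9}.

Start with {2, 9}.
From 2 via λ: add 7.
From 7 via λ: add 5.
From 5 via λ: add 3.
From 3 via λ: add 1.
No new states can be added; the closed set is {1, 2, 3, 5, 7, 9}.

{1, 2, 3, 5, 7, 9}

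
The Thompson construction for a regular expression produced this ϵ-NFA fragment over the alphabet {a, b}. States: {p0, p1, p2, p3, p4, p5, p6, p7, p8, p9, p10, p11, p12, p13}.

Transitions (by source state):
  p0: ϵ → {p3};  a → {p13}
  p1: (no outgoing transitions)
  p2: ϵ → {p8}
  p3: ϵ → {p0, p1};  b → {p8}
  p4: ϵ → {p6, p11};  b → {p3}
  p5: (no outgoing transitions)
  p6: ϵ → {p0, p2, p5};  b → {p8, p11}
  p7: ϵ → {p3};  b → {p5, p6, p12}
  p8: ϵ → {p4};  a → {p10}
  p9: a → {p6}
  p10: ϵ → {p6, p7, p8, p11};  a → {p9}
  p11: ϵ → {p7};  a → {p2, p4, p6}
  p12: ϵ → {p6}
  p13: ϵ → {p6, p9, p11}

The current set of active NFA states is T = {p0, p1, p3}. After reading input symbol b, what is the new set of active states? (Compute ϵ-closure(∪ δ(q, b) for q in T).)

p3 on b → {p8}.
No b-transition from p0, p1.
Union after reading b: {p8}.
Now take the ϵ-closure:
From p8 via ϵ: add p4.
From p4 via ϵ: add p6, p11.
From p6 via ϵ: add p0, p2, p5.
From p11 via ϵ: add p7.
From p0 via ϵ: add p3.
From p3 via ϵ: add p1.
No new states can be added; the closed set is {p0, p1, p2, p3, p4, p5, p6, p7, p8, p11}.

{p0, p1, p2, p3, p4, p5, p6, p7, p8, p11}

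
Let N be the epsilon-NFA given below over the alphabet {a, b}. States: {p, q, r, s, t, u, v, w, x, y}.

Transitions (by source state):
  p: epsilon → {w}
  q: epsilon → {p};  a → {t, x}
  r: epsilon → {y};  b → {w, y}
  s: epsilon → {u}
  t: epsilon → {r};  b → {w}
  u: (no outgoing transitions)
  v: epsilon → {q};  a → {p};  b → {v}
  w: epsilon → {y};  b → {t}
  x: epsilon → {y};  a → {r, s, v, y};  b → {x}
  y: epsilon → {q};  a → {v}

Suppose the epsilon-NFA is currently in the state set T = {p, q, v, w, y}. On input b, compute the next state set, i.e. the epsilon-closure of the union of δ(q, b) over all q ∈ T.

v on b → {v}.
w on b → {t}.
No b-transition from p, q, y.
Union after reading b: {t, v}.
Now take the epsilon-closure:
From t via epsilon: add r.
From v via epsilon: add q.
From q via epsilon: add p.
From r via epsilon: add y.
From p via epsilon: add w.
No new states can be added; the closed set is {p, q, r, t, v, w, y}.

{p, q, r, t, v, w, y}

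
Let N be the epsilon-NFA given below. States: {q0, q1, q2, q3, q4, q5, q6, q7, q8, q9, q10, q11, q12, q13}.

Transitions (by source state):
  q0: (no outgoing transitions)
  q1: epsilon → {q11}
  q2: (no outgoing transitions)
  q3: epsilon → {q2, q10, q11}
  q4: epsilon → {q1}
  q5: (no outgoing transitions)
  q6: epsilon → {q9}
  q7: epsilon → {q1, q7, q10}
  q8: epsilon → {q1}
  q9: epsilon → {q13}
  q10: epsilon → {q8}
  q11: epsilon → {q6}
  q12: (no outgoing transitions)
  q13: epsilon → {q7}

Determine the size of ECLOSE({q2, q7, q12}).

10

Start with {q2, q7, q12}.
From q7 via epsilon: add q1, q10.
From q1 via epsilon: add q11.
From q10 via epsilon: add q8.
From q11 via epsilon: add q6.
From q6 via epsilon: add q9.
From q9 via epsilon: add q13.
epsilon-closure = {q1, q2, q6, q7, q8, q9, q10, q11, q12, q13}, which has 10 states.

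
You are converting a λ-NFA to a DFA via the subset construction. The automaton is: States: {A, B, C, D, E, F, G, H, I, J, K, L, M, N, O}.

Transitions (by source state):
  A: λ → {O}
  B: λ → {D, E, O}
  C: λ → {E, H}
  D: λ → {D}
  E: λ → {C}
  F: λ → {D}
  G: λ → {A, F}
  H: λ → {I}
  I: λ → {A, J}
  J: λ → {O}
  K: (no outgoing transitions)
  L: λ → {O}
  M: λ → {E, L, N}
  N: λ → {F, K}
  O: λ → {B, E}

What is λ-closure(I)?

Start with {I}.
From I via λ: add A, J.
From A via λ: add O.
From O via λ: add B, E.
From B via λ: add D.
From E via λ: add C.
From C via λ: add H.
No new states can be added; the closed set is {A, B, C, D, E, H, I, J, O}.

{A, B, C, D, E, H, I, J, O}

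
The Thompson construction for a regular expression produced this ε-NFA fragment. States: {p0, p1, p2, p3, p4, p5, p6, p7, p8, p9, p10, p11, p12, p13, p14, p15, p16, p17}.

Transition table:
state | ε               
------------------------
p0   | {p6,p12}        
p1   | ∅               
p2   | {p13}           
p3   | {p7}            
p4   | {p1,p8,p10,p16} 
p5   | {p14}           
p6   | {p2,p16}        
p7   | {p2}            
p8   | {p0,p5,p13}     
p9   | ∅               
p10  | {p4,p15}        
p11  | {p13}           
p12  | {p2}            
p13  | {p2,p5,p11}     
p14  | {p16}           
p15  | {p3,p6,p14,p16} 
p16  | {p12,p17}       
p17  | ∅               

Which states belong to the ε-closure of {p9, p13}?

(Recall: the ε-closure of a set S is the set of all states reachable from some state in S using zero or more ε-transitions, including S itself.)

{p2, p5, p9, p11, p12, p13, p14, p16, p17}

Start with {p9, p13}.
From p13 via ε: add p2, p5, p11.
From p5 via ε: add p14.
From p14 via ε: add p16.
From p16 via ε: add p12, p17.
No new states can be added; the closed set is {p2, p5, p9, p11, p12, p13, p14, p16, p17}.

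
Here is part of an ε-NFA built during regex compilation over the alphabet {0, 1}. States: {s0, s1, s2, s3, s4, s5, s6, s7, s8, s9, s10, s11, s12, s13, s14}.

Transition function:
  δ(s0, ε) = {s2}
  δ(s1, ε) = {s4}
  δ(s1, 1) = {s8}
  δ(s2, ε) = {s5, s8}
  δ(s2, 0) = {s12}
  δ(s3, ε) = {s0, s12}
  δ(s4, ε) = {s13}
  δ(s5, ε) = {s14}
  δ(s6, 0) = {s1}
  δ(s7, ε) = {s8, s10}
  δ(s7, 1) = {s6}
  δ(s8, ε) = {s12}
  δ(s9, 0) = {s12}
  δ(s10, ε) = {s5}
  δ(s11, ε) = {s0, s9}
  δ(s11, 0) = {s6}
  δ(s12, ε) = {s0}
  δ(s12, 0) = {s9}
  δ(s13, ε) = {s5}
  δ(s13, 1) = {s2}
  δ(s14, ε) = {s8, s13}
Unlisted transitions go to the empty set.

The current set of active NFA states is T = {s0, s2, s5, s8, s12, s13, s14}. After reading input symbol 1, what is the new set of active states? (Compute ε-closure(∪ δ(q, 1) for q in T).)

{s0, s2, s5, s8, s12, s13, s14}

s13 on 1 → {s2}.
No 1-transition from s0, s2, s5, s8, s12, s14.
Union after reading 1: {s2}.
Now take the ε-closure:
From s2 via ε: add s5, s8.
From s5 via ε: add s14.
From s8 via ε: add s12.
From s12 via ε: add s0.
From s14 via ε: add s13.
No new states can be added; the closed set is {s0, s2, s5, s8, s12, s13, s14}.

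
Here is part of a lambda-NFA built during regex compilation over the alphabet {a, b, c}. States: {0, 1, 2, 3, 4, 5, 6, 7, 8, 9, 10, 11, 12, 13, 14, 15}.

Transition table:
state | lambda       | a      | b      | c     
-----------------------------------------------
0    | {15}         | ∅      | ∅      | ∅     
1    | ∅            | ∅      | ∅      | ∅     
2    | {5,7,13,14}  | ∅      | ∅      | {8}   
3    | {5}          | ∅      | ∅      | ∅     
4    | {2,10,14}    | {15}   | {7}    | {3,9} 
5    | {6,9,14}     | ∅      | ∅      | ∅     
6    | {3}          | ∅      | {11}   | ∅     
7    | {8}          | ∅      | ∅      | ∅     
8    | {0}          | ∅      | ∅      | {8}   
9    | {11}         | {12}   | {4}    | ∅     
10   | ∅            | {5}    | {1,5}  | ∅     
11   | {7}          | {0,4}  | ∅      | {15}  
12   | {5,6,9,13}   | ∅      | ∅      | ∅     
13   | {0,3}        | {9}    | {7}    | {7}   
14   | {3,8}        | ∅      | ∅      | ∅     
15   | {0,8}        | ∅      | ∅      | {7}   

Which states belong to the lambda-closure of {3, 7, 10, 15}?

Start with {3, 7, 10, 15}.
From 3 via lambda: add 5.
From 7 via lambda: add 8.
From 15 via lambda: add 0.
From 5 via lambda: add 6, 9, 14.
From 9 via lambda: add 11.
No new states can be added; the closed set is {0, 3, 5, 6, 7, 8, 9, 10, 11, 14, 15}.

{0, 3, 5, 6, 7, 8, 9, 10, 11, 14, 15}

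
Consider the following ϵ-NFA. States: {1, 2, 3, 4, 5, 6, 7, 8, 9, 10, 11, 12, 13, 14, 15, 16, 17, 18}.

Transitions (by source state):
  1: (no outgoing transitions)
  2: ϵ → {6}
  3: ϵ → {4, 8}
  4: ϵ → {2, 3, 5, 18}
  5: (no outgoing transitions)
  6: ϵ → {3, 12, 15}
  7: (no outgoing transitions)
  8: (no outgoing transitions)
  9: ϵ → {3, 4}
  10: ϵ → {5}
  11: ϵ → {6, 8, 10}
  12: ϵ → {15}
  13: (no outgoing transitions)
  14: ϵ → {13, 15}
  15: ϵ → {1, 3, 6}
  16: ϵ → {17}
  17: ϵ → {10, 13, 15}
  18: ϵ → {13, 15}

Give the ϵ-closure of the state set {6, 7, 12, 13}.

{1, 2, 3, 4, 5, 6, 7, 8, 12, 13, 15, 18}

Start with {6, 7, 12, 13}.
From 6 via ϵ: add 3, 15.
From 3 via ϵ: add 4, 8.
From 15 via ϵ: add 1.
From 4 via ϵ: add 2, 5, 18.
No new states can be added; the closed set is {1, 2, 3, 4, 5, 6, 7, 8, 12, 13, 15, 18}.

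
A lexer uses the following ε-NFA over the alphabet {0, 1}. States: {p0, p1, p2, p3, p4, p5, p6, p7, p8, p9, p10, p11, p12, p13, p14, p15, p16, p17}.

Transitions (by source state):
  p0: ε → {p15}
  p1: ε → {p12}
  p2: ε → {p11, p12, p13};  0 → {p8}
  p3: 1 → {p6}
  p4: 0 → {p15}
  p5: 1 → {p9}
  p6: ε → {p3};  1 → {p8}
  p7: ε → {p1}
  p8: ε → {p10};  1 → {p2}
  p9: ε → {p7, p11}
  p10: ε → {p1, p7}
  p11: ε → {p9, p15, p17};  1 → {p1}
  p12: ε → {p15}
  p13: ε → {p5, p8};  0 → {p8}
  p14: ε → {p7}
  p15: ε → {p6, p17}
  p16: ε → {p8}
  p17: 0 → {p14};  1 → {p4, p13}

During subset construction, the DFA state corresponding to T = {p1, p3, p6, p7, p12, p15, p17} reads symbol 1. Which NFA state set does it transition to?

{p1, p3, p4, p5, p6, p7, p8, p10, p12, p13, p15, p17}

p3 on 1 → {p6}.
p6 on 1 → {p8}.
p17 on 1 → {p4, p13}.
No 1-transition from p1, p7, p12, p15.
Union after reading 1: {p4, p6, p8, p13}.
Now take the ε-closure:
From p6 via ε: add p3.
From p8 via ε: add p10.
From p13 via ε: add p5.
From p10 via ε: add p1, p7.
From p1 via ε: add p12.
From p12 via ε: add p15.
From p15 via ε: add p17.
No new states can be added; the closed set is {p1, p3, p4, p5, p6, p7, p8, p10, p12, p13, p15, p17}.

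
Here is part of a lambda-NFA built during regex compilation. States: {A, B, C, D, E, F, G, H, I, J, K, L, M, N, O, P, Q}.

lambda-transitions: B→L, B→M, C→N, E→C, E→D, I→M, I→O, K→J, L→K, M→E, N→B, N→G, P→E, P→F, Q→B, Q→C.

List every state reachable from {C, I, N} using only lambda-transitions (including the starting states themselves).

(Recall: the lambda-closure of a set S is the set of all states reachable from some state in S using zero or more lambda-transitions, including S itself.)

Start with {C, I, N}.
From I via lambda: add M, O.
From N via lambda: add B, G.
From B via lambda: add L.
From M via lambda: add E.
From E via lambda: add D.
From L via lambda: add K.
From K via lambda: add J.
No new states can be added; the closed set is {B, C, D, E, G, I, J, K, L, M, N, O}.

{B, C, D, E, G, I, J, K, L, M, N, O}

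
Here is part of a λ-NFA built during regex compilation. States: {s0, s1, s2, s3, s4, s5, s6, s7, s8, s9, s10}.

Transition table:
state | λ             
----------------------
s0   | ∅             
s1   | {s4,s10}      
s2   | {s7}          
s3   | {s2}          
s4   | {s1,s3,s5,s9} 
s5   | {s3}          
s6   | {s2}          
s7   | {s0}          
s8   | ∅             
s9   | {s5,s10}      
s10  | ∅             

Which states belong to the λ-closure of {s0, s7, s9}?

{s0, s2, s3, s5, s7, s9, s10}

Start with {s0, s7, s9}.
From s9 via λ: add s5, s10.
From s5 via λ: add s3.
From s3 via λ: add s2.
No new states can be added; the closed set is {s0, s2, s3, s5, s7, s9, s10}.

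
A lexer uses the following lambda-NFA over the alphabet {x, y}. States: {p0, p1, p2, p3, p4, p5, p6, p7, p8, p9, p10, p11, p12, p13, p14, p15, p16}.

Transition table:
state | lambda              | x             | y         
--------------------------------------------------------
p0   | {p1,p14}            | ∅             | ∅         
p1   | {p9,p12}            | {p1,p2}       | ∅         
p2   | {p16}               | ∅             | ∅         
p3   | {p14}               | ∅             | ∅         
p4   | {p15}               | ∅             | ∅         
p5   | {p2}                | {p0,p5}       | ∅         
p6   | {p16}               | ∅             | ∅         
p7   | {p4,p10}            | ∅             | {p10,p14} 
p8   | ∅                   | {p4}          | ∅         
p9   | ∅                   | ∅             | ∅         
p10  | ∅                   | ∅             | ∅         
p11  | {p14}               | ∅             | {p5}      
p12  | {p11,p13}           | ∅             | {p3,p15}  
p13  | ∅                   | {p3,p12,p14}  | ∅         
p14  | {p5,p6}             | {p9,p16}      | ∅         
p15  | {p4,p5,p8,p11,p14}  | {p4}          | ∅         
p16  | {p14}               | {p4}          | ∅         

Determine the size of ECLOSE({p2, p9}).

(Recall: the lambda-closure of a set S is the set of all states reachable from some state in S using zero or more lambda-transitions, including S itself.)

6

Start with {p2, p9}.
From p2 via lambda: add p16.
From p16 via lambda: add p14.
From p14 via lambda: add p5, p6.
lambda-closure = {p2, p5, p6, p9, p14, p16}, which has 6 states.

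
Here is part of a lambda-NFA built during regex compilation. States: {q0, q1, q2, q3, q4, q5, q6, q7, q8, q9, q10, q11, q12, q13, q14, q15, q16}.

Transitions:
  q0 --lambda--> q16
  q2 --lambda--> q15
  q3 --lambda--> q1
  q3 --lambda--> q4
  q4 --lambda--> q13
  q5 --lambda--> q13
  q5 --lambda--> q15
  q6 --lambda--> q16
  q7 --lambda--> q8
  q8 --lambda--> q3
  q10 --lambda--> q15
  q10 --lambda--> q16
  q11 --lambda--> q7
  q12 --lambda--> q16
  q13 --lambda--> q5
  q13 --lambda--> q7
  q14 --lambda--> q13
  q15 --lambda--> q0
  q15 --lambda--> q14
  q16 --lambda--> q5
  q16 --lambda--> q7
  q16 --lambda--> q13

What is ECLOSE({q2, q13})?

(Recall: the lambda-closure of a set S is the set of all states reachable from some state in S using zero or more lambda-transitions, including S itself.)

{q0, q1, q2, q3, q4, q5, q7, q8, q13, q14, q15, q16}

Start with {q2, q13}.
From q2 via lambda: add q15.
From q13 via lambda: add q5, q7.
From q7 via lambda: add q8.
From q15 via lambda: add q0, q14.
From q0 via lambda: add q16.
From q8 via lambda: add q3.
From q3 via lambda: add q1, q4.
No new states can be added; the closed set is {q0, q1, q2, q3, q4, q5, q7, q8, q13, q14, q15, q16}.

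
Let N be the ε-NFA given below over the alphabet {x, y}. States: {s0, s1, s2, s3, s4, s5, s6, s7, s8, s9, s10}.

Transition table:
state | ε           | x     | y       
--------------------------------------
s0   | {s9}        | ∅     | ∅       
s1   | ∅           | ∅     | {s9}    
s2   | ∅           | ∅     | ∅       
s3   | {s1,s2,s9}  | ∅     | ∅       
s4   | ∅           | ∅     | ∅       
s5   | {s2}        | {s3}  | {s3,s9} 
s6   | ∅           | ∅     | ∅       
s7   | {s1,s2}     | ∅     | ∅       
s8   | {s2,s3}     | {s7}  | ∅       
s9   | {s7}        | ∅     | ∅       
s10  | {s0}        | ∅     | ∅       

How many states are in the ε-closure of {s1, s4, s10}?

7

Start with {s1, s4, s10}.
From s10 via ε: add s0.
From s0 via ε: add s9.
From s9 via ε: add s7.
From s7 via ε: add s2.
ε-closure = {s0, s1, s2, s4, s7, s9, s10}, which has 7 states.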